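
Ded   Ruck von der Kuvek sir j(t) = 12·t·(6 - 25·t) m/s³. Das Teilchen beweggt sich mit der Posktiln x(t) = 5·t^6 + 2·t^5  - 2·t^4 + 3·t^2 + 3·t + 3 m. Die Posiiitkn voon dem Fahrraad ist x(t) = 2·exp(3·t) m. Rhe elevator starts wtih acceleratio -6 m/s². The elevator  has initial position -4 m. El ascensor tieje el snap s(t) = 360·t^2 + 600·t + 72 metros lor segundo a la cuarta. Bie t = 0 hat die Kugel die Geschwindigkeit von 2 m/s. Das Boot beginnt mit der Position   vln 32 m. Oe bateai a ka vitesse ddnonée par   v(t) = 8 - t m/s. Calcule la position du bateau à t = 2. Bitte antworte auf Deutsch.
Wir müssen unsere Gleichung für die Geschwindigkeit v(t) = 8 - t 1-mal integrieren. Die Stammfunktion von der Geschwindigkeit ist die Position. Mit x(0) = 32 erhalten wir x(t) = -t^2/2 + 8·t + 32. Mit x(t) = -t^2/2 + 8·t + 32 und Einsetzen von t = 2, finden wir x = 46.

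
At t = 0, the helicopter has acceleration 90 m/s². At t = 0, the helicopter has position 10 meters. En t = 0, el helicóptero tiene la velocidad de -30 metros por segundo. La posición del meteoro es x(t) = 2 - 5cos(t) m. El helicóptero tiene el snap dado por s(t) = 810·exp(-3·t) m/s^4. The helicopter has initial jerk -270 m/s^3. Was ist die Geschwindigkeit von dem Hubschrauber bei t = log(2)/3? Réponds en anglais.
We must find the antiderivative of our snap equation s(t) = 810·exp(-3·t) 3 times. Taking ∫s(t)dt and applying j(0) = -270, we find j(t) = -270·exp(-3·t). The integral of jerk is acceleration. Using a(0) = 90, we get a(t) = 90·exp(-3·t). Taking ∫a(t)dt and applying v(0) = -30, we find v(t) = -30·exp(-3·t). We have velocity v(t) = -30·exp(-3·t). Substituting t = log(2)/3: v(log(2)/3) = -15.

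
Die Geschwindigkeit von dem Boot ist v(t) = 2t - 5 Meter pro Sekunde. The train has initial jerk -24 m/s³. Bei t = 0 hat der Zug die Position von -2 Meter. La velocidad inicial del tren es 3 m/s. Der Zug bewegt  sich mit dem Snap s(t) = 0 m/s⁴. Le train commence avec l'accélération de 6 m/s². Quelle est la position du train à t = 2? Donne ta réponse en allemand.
Wir müssen die Stammfunktion unserer Gleichung für den Snap s(t) = 0 4-mal finden. Durch Integration von dem Snap und Verwendung der Anfangsbedingung j(0) = -24, erhalten wir j(t) = -24. Mit ∫j(t)dt und Anwendung von a(0) = 6, finden wir a(t) = 6 - 24·t. Durch Integration von der Beschleunigung und Verwendung der Anfangsbedingung v(0) = 3, erhalten wir v(t) = -12·t^2 + 6·t + 3. Die Stammfunktion von der Geschwindigkeit ist die Position. Mit x(0) = -2 erhalten wir x(t) = -4·t^3 + 3·t^2 + 3·t - 2. Wir haben die Position x(t) = -4·t^3 + 3·t^2 + 3·t - 2. Durch Einsetzen von t = 2: x(2) = -16.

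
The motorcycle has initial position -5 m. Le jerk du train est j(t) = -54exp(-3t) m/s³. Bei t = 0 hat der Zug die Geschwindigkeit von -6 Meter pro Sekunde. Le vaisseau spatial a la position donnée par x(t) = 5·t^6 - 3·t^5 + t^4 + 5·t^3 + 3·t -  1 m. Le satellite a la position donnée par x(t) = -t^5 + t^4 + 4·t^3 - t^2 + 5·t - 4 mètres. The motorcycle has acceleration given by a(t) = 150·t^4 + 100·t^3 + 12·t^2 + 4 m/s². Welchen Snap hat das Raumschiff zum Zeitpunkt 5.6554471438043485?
Um dies zu lösen, müssen wir 4 Ableitungen unserer Gleichung für die Position x(t) = 5·t^6 - 3·t^5 + t^4 + 5·t^3 + 3·t - 1 nehmen. Mit d/dt von x(t) finden wir v(t) = 30·t^5 - 15·t^4 + 4·t^3 + 15·t^2 + 3. Durch Ableiten von der Geschwindigkeit erhalten wir die Beschleunigung: a(t) = 150·t^4 - 60·t^3 + 12·t^2 + 30·t. Durch Ableiten von der Beschleunigung erhalten wir den Ruck: j(t) = 600·t^3 - 180·t^2 + 24·t + 30. Mit d/dt von j(t) finden wir s(t) = 1800·t^2 - 360·t + 24. Wir haben den Snap s(t) = 1800·t^2 - 360·t + 24. Durch Einsetzen von t = 5.6554471438043485: s(5.6554471438043485) = 55559.3873416870.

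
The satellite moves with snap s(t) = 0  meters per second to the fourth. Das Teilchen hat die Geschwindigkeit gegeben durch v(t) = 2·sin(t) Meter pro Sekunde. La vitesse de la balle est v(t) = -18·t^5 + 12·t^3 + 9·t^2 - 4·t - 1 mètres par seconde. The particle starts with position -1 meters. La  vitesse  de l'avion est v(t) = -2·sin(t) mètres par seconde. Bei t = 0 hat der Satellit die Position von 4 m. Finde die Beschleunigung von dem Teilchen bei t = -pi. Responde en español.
Para resolver esto, necesitamos tomar 1 derivada de nuestra ecuación de la velocidad v(t) = 2·sin(t). La derivada de la velocidad da la aceleración: a(t) = 2·cos(t). Tenemos la aceleración a(t) = 2·cos(t). Sustituyendo t = -pi: a(-pi) = -2.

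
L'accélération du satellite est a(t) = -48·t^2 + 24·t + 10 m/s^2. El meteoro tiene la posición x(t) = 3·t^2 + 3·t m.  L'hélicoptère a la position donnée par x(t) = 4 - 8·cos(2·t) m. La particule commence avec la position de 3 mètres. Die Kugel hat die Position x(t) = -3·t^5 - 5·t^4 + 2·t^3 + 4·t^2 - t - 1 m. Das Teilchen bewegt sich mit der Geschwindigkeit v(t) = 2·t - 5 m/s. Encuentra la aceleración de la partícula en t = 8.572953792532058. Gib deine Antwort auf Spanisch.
Debemos derivar nuestra ecuación de la velocidad v(t) = 2·t - 5 1 vez. La derivada de la velocidad da la aceleración: a(t) = 2. De la ecuación de la aceleración a(t) = 2, sustituimos t = 8.572953792532058 para obtener a = 2.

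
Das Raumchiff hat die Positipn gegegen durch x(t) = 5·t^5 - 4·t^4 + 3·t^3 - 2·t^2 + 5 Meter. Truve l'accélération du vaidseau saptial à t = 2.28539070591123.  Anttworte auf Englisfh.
Starting from position x(t) = 5·t^5 - 4·t^4 + 3·t^3 - 2·t^2 + 5, we take 2 derivatives. Taking d/dt of x(t), we find v(t) = 25·t^4 - 16·t^3 + 9·t^2 - 4·t. Taking d/dt of v(t), we find a(t) = 100·t^3 - 48·t^2 + 18·t - 4. Using a(t) = 100·t^3 - 48·t^2 + 18·t - 4 and substituting t = 2.28539070591123, we find a = 980.094526320169.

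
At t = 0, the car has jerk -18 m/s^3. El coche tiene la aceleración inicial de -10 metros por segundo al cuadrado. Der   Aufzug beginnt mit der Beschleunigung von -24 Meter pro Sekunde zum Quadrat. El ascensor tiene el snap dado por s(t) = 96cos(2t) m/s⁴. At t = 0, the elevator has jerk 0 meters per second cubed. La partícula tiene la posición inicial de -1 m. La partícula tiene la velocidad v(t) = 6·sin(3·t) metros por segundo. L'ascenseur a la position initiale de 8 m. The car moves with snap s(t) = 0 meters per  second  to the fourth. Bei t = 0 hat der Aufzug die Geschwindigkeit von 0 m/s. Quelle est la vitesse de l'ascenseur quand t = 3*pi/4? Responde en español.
Debemos encontrar la integral de nuestra ecuación del snap s(t) = 96·cos(2·t) 3 veces. La integral del snap es la sacudida. Usando j(0) = 0, obtenemos j(t) = 48·sin(2·t). La antiderivada de la sacudida, con a(0) = -24, da la aceleración: a(t) = -24·cos(2·t). Integrando la aceleración y usando la condición inicial v(0) = 0, obtenemos v(t) = -12·sin(2·t). Tenemos la velocidad v(t) = -12·sin(2·t). Sustituyendo t = 3*pi/4: v(3*pi/4) = 12.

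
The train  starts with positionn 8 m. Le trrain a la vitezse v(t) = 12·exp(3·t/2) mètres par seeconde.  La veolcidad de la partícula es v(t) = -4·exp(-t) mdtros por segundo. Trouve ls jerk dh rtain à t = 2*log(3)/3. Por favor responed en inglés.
To solve this, we need to take 2 derivatives of our velocity equation v(t) = 12·exp(3·t/2). Differentiating velocity, we get acceleration: a(t) = 18·exp(3·t/2). The derivative of acceleration gives jerk: j(t) = 27·exp(3·t/2). Using j(t) = 27·exp(3·t/2) and substituting t = 2*log(3)/3, we find j = 81.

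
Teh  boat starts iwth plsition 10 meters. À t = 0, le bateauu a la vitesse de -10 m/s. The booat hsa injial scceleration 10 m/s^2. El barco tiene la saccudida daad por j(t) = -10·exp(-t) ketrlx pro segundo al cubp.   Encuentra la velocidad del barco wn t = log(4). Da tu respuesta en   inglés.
We need to integrate our jerk equation j(t) = -10·exp(-t) 2 times. The antiderivative of jerk, with a(0) = 10, gives acceleration: a(t) = 10·exp(-t). Taking ∫a(t)dt and applying v(0) = -10, we find v(t) = -10·exp(-t). We have velocity v(t) = -10·exp(-t). Substituting t = log(4): v(log(4)) = -5/2.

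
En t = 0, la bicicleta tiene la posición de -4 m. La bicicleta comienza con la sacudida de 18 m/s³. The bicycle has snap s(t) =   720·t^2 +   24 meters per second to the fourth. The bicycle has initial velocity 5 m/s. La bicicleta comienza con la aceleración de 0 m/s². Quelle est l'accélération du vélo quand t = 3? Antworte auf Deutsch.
Wir müssen das Integral unserer Gleichung für den Snap s(t) = 720·t^2 + 24 2-mal finden. Das Integral von dem Snap ist der Ruck. Mit j(0) = 18 erhalten wir j(t) = 240·t^3 + 24·t + 18. Mit ∫j(t)dt und Anwendung von a(0) = 0, finden wir a(t) = 6·t·(10·t^3 + 2·t + 3). Aus der Gleichung für die Beschleunigung a(t) = 6·t·(10·t^3 + 2·t + 3), setzen wir t = 3 ein und erhalten a = 5022.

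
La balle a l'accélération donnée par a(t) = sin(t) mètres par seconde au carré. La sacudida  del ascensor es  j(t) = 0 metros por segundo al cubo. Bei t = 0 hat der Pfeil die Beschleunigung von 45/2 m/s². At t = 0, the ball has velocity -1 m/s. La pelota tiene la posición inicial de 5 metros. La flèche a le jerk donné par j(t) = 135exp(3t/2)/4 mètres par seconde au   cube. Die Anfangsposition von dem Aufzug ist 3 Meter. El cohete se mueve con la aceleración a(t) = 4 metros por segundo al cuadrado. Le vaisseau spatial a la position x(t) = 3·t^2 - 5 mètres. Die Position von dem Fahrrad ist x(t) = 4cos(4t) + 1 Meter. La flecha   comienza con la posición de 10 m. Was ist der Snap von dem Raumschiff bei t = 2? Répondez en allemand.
Um dies zu lösen, müssen wir 4 Ableitungen unserer Gleichung für die Position x(t) = 3·t^2 - 5 nehmen. Mit d/dt von x(t) finden wir v(t) = 6·t. Mit d/dt von v(t) finden wir a(t) = 6. Durch Ableiten von der Beschleunigung erhalten wir den Ruck: j(t) = 0. Durch Ableiten von dem Ruck erhalten wir den Snap: s(t) = 0. Aus der Gleichung für den Snap s(t) = 0, setzen wir t = 2 ein und erhalten s = 0.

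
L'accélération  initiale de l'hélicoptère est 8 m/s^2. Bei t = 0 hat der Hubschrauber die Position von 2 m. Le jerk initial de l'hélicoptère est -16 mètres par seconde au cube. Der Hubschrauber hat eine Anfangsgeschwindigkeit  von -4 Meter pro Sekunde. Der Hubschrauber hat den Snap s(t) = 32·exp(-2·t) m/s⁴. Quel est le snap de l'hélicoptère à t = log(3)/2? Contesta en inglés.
From the given snap equation s(t) = 32·exp(-2·t), we substitute t = log(3)/2 to get s = 32/3.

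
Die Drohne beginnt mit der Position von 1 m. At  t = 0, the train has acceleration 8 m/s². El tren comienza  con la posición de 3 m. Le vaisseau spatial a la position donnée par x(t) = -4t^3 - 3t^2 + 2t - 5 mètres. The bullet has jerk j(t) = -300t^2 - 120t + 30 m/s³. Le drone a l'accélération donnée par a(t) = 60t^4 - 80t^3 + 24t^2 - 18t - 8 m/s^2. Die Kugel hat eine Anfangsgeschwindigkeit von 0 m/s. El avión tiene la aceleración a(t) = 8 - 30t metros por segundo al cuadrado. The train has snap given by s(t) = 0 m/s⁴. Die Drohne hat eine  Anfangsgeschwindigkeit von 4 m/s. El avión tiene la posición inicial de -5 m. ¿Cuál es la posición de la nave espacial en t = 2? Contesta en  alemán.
Mit x(t) = -4·t^3 - 3·t^2 + 2·t - 5 und Einsetzen von t = 2, finden wir x = -45.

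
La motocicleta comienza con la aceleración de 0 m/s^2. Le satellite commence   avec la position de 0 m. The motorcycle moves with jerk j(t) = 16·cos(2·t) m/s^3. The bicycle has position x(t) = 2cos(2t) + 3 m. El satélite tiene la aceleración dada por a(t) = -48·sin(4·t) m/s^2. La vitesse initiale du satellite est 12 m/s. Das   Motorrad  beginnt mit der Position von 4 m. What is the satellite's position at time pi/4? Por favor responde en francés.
Pour résoudre ceci, nous devons prendre 2 intégrales de notre équation de l'accélération a(t) = -48·sin(4·t). En intégrant l'accélération et en utilisant la condition initiale v(0) = 12, nous obtenons v(t) = 12·cos(4·t). En prenant ∫v(t)dt et en appliquant x(0) = 0, nous trouvons x(t) = 3·sin(4·t). En utilisant x(t) = 3·sin(4·t) et en substituant t = pi/4, nous trouvons x = 0.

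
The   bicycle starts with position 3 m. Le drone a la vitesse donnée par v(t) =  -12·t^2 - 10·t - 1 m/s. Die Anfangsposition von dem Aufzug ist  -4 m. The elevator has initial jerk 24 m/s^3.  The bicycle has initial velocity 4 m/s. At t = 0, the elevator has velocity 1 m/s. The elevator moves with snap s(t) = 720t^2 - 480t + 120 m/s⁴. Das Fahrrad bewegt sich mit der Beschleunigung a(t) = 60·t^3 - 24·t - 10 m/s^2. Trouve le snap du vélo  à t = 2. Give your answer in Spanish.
Debemos derivar nuestra ecuación de la aceleración a(t) = 60·t^3 - 24·t - 10 2 veces. Tomando d/dt de a(t), encontramos j(t) = 180·t^2 - 24. La derivada de la sacudida da el snap: s(t) = 360·t. De la ecuación del snap s(t) = 360·t, sustituimos t = 2 para obtener s = 720.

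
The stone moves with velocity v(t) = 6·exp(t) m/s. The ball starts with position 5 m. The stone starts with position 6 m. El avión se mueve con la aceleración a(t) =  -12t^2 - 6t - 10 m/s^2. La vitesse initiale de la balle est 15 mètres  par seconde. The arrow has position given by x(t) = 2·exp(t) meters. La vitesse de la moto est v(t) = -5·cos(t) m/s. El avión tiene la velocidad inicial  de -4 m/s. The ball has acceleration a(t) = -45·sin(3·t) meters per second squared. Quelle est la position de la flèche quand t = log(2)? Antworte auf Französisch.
En utilisant x(t) = 2·exp(t) et en substituant t = log(2), nous trouvons x = 4.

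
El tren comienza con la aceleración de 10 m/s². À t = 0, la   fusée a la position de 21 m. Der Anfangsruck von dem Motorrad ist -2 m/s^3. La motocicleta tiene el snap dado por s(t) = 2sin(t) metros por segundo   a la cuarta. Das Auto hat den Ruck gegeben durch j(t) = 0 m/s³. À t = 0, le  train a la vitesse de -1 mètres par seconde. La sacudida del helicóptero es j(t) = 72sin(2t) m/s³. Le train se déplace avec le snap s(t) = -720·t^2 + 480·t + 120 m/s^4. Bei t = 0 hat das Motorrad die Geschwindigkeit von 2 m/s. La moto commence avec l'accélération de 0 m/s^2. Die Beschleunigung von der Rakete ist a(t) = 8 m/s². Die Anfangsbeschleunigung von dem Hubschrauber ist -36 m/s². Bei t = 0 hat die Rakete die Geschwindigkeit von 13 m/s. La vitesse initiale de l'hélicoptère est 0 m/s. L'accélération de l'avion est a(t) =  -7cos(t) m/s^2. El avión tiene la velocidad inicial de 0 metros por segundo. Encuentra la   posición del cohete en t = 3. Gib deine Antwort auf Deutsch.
Wir müssen das Integral unserer Gleichung für die Beschleunigung a(t) = 8 2-mal finden. Durch Integration von der Beschleunigung und Verwendung der Anfangsbedingung v(0) = 13, erhalten wir v(t) = 8·t + 13. Das Integral von der Geschwindigkeit, mit x(0) = 21, ergibt die Position: x(t) = 4·t^2 + 13·t + 21. Wir haben die Position x(t) = 4·t^2 + 13·t + 21. Durch Einsetzen von t = 3: x(3) = 96.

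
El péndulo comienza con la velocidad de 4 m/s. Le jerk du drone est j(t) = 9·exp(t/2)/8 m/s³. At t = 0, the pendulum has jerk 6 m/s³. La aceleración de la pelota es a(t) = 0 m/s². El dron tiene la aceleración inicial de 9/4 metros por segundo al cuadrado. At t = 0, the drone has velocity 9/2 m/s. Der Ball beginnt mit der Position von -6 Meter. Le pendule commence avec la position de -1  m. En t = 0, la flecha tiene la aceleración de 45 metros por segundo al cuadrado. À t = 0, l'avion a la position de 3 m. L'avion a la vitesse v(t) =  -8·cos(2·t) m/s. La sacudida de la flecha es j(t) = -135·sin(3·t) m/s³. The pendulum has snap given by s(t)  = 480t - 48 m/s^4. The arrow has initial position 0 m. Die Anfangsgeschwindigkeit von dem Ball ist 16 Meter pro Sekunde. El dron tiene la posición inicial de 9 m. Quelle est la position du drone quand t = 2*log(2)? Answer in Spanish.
Partiendo de la sacudida j(t) = 9·exp(t/2)/8, tomamos 3 integrales. Tomando ∫j(t)dt y aplicando a(0) = 9/4, encontramos a(t) = 9·exp(t/2)/4. La antiderivada de la aceleración es la velocidad. Usando v(0) = 9/2, obtenemos v(t) = 9·exp(t/2)/2. Tomando ∫v(t)dt y aplicando x(0) = 9, encontramos x(t) = 9·exp(t/2). Usando x(t) = 9·exp(t/2) y sustituyendo t = 2*log(2), encontramos x = 18.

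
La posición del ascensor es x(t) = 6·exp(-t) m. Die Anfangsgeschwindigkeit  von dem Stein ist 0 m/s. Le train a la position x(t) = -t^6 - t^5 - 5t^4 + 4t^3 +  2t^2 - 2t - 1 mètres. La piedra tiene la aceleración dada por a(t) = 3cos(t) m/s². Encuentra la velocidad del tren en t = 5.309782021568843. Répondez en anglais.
To solve this, we need to take 1 derivative of our position equation x(t) = -t^6 - t^5 - 5·t^4 + 4·t^3 + 2·t^2 - 2·t - 1. Differentiating position, we get velocity: v(t) = -6·t^5 - 5·t^4 - 20·t^3 + 12·t^2 + 4·t - 2. Using v(t) = -6·t^5 - 5·t^4 - 20·t^3 + 12·t^2 + 4·t - 2 and substituting t = 5.309782021568843, we find v = -31935.0805822311.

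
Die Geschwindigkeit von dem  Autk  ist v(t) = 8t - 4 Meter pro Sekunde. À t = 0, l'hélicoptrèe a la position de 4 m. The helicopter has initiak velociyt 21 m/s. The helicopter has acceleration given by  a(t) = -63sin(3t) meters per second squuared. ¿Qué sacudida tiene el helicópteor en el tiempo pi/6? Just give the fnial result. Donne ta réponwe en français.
La réponse est 0.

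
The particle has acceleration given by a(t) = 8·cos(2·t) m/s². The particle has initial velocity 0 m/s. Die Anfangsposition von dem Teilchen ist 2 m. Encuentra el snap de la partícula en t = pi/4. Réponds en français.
Nous devons dériver notre équation de l'accélération a(t) = 8·cos(2·t) 2 fois. La dérivée de l'accélération donne le jerk: j(t) = -16·sin(2·t). En prenant d/dt de j(t), nous trouvons s(t) = -32·cos(2·t). En utilisant s(t) = -32·cos(2·t) et en substituant t = pi/4, nous trouvons s = 0.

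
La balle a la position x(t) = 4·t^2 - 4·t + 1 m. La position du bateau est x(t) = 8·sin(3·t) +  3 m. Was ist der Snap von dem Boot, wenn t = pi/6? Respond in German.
Wir müssen unsere Gleichung für die Position x(t) = 8·sin(3·t) + 3 4-mal ableiten. Die Ableitung von der Position ergibt die Geschwindigkeit: v(t) = 24·cos(3·t). Mit d/dt von v(t) finden wir a(t) = -72·sin(3·t). Durch Ableiten von der Beschleunigung erhalten wir den Ruck: j(t) = -216·cos(3·t). Die Ableitung von dem Ruck ergibt den Snap: s(t) = 648·sin(3·t). Mit s(t) = 648·sin(3·t) und Einsetzen von t = pi/6, finden wir s = 648.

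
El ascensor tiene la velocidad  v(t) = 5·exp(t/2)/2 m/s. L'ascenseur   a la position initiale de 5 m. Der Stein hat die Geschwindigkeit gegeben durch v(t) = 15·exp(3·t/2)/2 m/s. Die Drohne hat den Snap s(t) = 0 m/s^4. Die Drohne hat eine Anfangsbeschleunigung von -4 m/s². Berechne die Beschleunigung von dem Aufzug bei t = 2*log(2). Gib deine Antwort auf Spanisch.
Partiendo de la velocidad v(t) = 5·exp(t/2)/2, tomamos 1 derivada. Derivando la velocidad, obtenemos la aceleración: a(t) = 5·exp(t/2)/4. Usando a(t) = 5·exp(t/2)/4 y sustituyendo t = 2*log(2), encontramos a = 5/2.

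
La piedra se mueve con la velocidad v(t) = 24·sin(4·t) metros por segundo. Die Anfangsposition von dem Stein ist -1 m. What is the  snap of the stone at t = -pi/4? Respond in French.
Nous devons dériver notre équation de la vitesse v(t) = 24·sin(4·t) 3 fois. En prenant d/dt de v(t), nous trouvons a(t) = 96·cos(4·t). En prenant d/dt de a(t), nous trouvons j(t) = -384·sin(4·t). La dérivée du jerk donne le snap: s(t) = -1536·cos(4·t). De l'équation du snap s(t) = -1536·cos(4·t), nous substituons t = -pi/4 pour obtenir s = 1536.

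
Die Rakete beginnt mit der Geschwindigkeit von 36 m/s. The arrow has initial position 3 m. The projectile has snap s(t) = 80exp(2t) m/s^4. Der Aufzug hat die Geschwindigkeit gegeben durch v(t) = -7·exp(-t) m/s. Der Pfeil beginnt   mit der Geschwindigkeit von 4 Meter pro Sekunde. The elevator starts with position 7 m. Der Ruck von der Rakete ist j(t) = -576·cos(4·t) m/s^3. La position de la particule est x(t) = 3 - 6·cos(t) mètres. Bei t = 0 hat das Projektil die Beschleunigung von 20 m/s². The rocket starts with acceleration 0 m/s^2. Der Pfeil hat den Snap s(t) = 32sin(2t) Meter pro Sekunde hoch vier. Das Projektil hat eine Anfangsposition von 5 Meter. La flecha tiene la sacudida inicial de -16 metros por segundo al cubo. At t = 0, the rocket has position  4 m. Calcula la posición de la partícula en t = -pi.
De la ecuación de la posición x(t) = 3 - 6·cos(t), sustituimos t = -pi para obtener x = 9.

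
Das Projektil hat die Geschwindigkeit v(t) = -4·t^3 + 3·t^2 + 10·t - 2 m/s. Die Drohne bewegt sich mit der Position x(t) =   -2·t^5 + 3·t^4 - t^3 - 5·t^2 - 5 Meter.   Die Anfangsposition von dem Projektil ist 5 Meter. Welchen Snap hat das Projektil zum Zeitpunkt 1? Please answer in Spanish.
Para resolver esto, necesitamos tomar 3 derivadas de nuestra ecuación de la velocidad v(t) = -4·t^3 + 3·t^2 + 10·t - 2. La derivada de la velocidad da la aceleración: a(t) = -12·t^2 + 6·t + 10. Derivando la aceleración, obtenemos la sacudida: j(t) = 6 - 24·t. Tomando d/dt de j(t), encontramos s(t) = -24. De la ecuación del snap s(t) = -24, sustituimos t = 1 para obtener s = -24.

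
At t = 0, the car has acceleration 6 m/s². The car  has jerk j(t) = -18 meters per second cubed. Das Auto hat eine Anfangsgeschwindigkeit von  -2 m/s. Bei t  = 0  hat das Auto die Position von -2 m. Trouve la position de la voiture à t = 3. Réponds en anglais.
Starting from jerk j(t) = -18, we take 3 antiderivatives. Taking ∫j(t)dt and applying a(0) = 6, we find a(t) = 6 - 18·t. Taking ∫a(t)dt and applying v(0) = -2, we find v(t) = -9·t^2 + 6·t - 2. Integrating velocity and using the initial condition x(0) = -2, we get x(t) = -3·t^3 + 3·t^2 - 2·t - 2. From the given position equation x(t) = -3·t^3 + 3·t^2 - 2·t - 2, we substitute t = 3 to get x = -62.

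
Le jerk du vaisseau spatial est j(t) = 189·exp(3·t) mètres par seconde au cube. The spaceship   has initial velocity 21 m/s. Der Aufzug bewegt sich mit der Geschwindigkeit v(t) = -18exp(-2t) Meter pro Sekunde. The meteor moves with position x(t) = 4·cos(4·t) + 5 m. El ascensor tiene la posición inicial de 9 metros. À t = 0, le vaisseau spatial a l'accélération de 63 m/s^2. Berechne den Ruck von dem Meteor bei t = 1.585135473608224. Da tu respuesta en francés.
En partant de la position x(t) = 4·cos(4·t) + 5, nous prenons 3 dérivées. En prenant d/dt de x(t), nous trouvons v(t) = -16·sin(4·t). En prenant d/dt de v(t), nous trouvons a(t) = -64·cos(4·t). En prenant d/dt de a(t), nous trouvons j(t) = 256·sin(4·t). Nous avons le jerk j(t) = 256·sin(4·t). En substituant t = 1.585135473608224: j(1.585135473608224) = 14.6752368687017.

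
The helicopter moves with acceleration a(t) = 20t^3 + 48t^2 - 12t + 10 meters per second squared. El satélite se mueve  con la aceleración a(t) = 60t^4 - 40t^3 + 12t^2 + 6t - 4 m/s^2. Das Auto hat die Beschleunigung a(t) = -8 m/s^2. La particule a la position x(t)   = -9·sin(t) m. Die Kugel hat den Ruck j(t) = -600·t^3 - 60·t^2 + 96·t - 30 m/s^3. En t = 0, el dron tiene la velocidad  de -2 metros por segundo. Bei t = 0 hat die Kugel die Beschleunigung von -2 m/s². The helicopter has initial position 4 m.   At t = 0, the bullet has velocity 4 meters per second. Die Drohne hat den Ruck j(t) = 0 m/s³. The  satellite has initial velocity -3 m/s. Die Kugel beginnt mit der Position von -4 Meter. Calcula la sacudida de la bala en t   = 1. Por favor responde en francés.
Nous avons le jerk j(t) = -600·t^3 - 60·t^2 + 96·t - 30. En substituant t = 1: j(1) = -594.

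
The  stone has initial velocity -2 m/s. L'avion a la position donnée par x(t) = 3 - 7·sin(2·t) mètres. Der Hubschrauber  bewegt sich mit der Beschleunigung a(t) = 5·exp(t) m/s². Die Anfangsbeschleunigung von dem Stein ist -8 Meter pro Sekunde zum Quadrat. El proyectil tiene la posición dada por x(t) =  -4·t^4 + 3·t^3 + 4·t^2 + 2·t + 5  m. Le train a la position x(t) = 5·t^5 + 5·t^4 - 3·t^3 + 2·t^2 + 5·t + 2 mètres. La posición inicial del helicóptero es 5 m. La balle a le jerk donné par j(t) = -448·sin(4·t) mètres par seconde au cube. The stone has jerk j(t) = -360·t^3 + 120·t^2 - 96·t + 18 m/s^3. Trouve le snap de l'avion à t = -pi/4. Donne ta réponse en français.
En partant de la position x(t) = 3 - 7·sin(2·t), nous prenons 4 dérivées. En prenant d/dt de x(t), nous trouvons v(t) = -14·cos(2·t). La dérivée de la vitesse donne l'accélération: a(t) = 28·sin(2·t). En prenant d/dt de a(t), nous trouvons j(t) = 56·cos(2·t). La dérivée du jerk donne le snap: s(t) = -112·sin(2·t). Nous avons le snap s(t) = -112·sin(2·t). En substituant t = -pi/4: s(-pi/4) = 112.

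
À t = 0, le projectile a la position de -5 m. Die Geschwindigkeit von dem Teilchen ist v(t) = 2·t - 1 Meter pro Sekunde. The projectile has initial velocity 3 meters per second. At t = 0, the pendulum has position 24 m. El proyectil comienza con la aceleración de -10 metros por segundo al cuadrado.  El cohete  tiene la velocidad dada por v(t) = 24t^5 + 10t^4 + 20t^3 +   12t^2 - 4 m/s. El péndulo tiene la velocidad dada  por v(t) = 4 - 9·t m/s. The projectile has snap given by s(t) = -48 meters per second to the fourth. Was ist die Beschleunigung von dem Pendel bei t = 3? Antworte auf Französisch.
En partant de la vitesse v(t) = 4 - 9·t, nous prenons 1 dérivée. En prenant d/dt de v(t), nous trouvons a(t) = -9. Nous avons l'accélération a(t) = -9. En substituant t = 3: a(3) = -9.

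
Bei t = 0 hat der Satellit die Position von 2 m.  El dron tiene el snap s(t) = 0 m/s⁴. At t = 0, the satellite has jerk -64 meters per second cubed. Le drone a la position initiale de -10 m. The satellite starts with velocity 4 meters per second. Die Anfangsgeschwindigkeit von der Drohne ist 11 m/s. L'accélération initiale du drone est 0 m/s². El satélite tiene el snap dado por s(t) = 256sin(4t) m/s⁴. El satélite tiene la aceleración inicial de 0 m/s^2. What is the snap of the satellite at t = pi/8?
From the given snap equation s(t) = 256·sin(4·t), we substitute t = pi/8 to get s = 256.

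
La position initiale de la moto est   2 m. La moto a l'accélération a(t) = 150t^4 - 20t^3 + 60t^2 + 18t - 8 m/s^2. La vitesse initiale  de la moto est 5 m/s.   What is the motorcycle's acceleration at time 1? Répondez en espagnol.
Tenemos la aceleración a(t) = 150·t^4 - 20·t^3 + 60·t^2 + 18·t - 8. Sustituyendo t = 1: a(1) = 200.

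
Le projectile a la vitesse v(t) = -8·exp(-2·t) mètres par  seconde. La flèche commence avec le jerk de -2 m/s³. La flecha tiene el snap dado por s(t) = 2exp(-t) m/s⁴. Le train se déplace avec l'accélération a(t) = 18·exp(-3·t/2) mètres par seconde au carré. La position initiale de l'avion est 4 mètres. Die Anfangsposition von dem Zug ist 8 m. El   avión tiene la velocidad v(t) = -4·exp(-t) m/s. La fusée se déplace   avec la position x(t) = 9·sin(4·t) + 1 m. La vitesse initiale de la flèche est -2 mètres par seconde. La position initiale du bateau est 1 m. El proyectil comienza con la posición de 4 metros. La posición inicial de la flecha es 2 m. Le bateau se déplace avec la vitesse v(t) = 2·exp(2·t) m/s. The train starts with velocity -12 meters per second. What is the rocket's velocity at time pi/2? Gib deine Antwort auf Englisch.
Starting from position x(t) = 9·sin(4·t) + 1, we take 1 derivative. Taking d/dt of x(t), we find v(t) = 36·cos(4·t). We have velocity v(t) = 36·cos(4·t). Substituting t = pi/2: v(pi/2) = 36.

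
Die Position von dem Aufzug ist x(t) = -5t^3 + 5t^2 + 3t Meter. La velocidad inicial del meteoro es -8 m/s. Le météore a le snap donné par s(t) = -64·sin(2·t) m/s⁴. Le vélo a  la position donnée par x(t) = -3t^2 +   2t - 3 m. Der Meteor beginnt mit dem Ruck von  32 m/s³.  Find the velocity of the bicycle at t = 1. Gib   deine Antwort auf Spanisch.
Para resolver esto, necesitamos tomar 1 derivada de nuestra ecuación de la posición x(t) = -3·t^2 + 2·t - 3. Tomando d/dt de x(t), encontramos v(t) = 2 - 6·t. Tenemos la velocidad v(t) = 2 - 6·t. Sustituyendo t = 1: v(1) = -4.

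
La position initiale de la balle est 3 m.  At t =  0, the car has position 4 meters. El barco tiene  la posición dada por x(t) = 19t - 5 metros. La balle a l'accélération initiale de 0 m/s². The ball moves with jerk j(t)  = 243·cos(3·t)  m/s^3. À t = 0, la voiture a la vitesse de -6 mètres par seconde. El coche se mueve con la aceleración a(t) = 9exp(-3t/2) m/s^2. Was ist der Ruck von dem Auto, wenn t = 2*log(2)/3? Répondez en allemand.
Ausgehend von der Beschleunigung a(t) = 9·exp(-3·t/2), nehmen wir 1 Ableitung. Durch Ableiten von der Beschleunigung erhalten wir den Ruck: j(t) = -27·exp(-3·t/2)/2. Aus der Gleichung für den Ruck j(t) = -27·exp(-3·t/2)/2, setzen wir t = 2*log(2)/3 ein und erhalten j = -27/4.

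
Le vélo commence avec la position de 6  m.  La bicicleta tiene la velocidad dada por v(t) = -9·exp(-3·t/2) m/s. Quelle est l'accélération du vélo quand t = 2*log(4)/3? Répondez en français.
En partant de la vitesse v(t) = -9·exp(-3·t/2), nous prenons 1 dérivée. En prenant d/dt de v(t), nous trouvons a(t) = 27·exp(-3·t/2)/2. De l'équation de l'accélération a(t) = 27·exp(-3·t/2)/2, nous substituons t = 2*log(4)/3 pour obtenir a = 27/8.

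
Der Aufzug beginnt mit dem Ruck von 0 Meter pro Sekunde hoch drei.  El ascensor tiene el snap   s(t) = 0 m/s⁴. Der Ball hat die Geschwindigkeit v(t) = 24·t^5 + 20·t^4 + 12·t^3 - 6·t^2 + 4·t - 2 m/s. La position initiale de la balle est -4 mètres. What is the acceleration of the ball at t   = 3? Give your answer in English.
To solve this, we need to take 1 derivative of our velocity equation v(t) = 24·t^5 + 20·t^4 + 12·t^3 - 6·t^2 + 4·t - 2. Differentiating velocity, we get acceleration: a(t) = 120·t^4 + 80·t^3 + 36·t^2 - 12·t + 4. Using a(t) = 120·t^4 + 80·t^3 + 36·t^2 - 12·t + 4 and substituting t = 3, we find a = 12172.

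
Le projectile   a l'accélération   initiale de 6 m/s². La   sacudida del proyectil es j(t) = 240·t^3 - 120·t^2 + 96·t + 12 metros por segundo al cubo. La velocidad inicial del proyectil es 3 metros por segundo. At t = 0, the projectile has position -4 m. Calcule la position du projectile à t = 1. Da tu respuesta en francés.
Nous devons trouver l'intégrale de notre équation du jerk j(t) = 240·t^3 - 120·t^2 + 96·t + 12 3 fois. En prenant ∫j(t)dt et en appliquant a(0) = 6, nous trouvons a(t) = 60·t^4 - 40·t^3 + 48·t^2 + 12·t + 6. En intégrant l'accélération et en utilisant la condition initiale v(0) = 3, nous obtenons v(t) = 12·t^5 - 10·t^4 + 16·t^3 + 6·t^2 + 6·t + 3. L'intégrale de la vitesse, avec x(0) = -4, donne la position: x(t) = 2·t^6 - 2·t^5 + 4·t^4 + 2·t^3 + 3·t^2 + 3·t - 4. Nous avons la position x(t) = 2·t^6 - 2·t^5 + 4·t^4 + 2·t^3 + 3·t^2 + 3·t - 4. En substituant t = 1: x(1) = 8.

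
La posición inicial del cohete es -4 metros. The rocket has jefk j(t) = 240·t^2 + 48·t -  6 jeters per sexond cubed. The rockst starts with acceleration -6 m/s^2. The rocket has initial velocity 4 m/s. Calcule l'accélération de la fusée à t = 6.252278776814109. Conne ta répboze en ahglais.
To solve this, we need to take 1 integral of our jerk equation j(t) = 240·t^2 + 48·t - 6. Taking ∫j(t)dt and applying a(0) = -6, we find a(t) = 80·t^3 + 24·t^2 - 6·t - 6. Using a(t) = 80·t^3 + 24·t^2 - 6·t - 6 and substituting t = 6.252278776814109, we find a = 20447.2914078257.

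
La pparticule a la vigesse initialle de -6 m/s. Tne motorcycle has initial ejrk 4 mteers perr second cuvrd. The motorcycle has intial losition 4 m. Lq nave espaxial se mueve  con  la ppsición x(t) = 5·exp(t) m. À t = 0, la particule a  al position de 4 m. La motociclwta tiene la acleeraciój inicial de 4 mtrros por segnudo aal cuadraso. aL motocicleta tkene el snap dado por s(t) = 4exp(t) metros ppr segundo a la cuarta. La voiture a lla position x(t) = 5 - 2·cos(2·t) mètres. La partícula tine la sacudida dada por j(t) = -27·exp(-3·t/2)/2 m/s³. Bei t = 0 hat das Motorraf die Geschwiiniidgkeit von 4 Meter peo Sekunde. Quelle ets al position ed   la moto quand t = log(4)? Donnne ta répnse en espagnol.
Debemos encontrar la integral de nuestra ecuación del snap s(t) = 4·exp(t) 4 veces. Integrando el snap y usando la condición inicial j(0) = 4, obtenemos j(t) = 4·exp(t). Integrando la sacudida y usando la condición inicial a(0) = 4, obtenemos a(t) = 4·exp(t). La integral de la aceleración es la velocidad. Usando v(0) = 4, obtenemos v(t) = 4·exp(t). Tomando ∫v(t)dt y aplicando x(0) = 4, encontramos x(t) = 4·exp(t). Usando x(t) = 4·exp(t) y sustituyendo t = log(4), encontramos x = 16.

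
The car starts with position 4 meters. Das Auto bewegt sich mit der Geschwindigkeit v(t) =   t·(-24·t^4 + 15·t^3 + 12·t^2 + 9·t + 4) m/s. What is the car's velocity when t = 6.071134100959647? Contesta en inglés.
Using v(t) = t·(-24·t^4 + 15·t^3 + 12·t^2 + 9·t + 4) and substituting t = 6.071134100959647, we find v = -174532.495138699.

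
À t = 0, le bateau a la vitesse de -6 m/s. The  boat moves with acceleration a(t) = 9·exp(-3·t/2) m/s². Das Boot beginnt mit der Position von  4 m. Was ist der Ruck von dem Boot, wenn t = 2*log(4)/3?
Wir müssen unsere Gleichung für die Beschleunigung a(t) = 9·exp(-3·t/2) 1-mal ableiten. Die Ableitung von der Beschleunigung ergibt den Ruck: j(t) = -27·exp(-3·t/2)/2. Aus der Gleichung für den Ruck j(t) = -27·exp(-3·t/2)/2, setzen wir t = 2*log(4)/3 ein und erhalten j = -27/8.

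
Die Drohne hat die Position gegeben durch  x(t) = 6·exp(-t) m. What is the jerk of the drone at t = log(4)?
To solve this, we need to take 3 derivatives of our position equation x(t) = 6·exp(-t). The derivative of position gives velocity: v(t) = -6·exp(-t). Taking d/dt of v(t), we find a(t) = 6·exp(-t). Differentiating acceleration, we get jerk: j(t) = -6·exp(-t). We have jerk j(t) = -6·exp(-t). Substituting t = log(4): j(log(4)) = -3/2.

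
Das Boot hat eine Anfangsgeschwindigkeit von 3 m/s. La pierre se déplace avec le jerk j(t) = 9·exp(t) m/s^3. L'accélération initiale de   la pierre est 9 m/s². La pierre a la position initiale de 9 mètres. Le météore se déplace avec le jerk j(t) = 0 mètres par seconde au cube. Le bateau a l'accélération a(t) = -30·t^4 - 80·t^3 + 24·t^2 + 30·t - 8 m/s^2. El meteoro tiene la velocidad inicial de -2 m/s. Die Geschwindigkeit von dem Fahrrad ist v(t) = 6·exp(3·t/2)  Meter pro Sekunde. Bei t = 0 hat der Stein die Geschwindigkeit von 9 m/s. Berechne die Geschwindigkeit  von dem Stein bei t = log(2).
Wir müssen unsere Gleichung für den Ruck j(t) = 9·exp(t) 2-mal integrieren. Durch Integration von dem Ruck und Verwendung der Anfangsbedingung a(0) = 9, erhalten wir a(t) = 9·exp(t). Das Integral von der Beschleunigung, mit v(0) = 9, ergibt die Geschwindigkeit: v(t) = 9·exp(t). Wir haben die Geschwindigkeit v(t) = 9·exp(t). Durch Einsetzen von t = log(2): v(log(2)) = 18.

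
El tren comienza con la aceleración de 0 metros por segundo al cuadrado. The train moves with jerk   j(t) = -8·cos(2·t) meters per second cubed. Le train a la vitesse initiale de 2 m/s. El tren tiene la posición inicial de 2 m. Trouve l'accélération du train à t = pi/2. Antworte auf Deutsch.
Wir müssen das Integral unserer Gleichung für den Ruck j(t) = -8·cos(2·t) 1-mal finden. Die Stammfunktion von dem Ruck, mit a(0) = 0, ergibt die Beschleunigung: a(t) = -4·sin(2·t). Mit a(t) = -4·sin(2·t) und Einsetzen von t = pi/2, finden wir a = 0.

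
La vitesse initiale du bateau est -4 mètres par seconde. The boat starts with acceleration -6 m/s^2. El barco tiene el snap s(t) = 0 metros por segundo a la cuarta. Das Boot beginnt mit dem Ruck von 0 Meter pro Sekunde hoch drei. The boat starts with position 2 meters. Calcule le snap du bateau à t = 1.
En utilisant s(t) = 0 et en substituant t = 1, nous trouvons s = 0.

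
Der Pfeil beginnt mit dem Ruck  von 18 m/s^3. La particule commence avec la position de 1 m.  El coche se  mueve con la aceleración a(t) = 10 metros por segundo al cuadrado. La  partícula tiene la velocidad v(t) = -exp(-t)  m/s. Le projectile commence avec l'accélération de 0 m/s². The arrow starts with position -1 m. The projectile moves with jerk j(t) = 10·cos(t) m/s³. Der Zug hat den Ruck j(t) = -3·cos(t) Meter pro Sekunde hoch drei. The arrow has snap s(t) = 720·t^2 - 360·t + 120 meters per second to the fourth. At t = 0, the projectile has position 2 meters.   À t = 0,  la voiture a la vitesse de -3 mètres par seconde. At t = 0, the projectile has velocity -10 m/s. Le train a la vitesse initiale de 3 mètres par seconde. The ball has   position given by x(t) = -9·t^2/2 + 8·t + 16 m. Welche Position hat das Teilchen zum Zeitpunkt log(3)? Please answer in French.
Pour résoudre ceci, nous devons prendre 1 intégrale de notre équation de la vitesse v(t) = -exp(-t). En prenant ∫v(t)dt et en appliquant x(0) = 1, nous trouvons x(t) = exp(-t). En utilisant x(t) = exp(-t) et en substituant t = log(3), nous trouvons x = 1/3.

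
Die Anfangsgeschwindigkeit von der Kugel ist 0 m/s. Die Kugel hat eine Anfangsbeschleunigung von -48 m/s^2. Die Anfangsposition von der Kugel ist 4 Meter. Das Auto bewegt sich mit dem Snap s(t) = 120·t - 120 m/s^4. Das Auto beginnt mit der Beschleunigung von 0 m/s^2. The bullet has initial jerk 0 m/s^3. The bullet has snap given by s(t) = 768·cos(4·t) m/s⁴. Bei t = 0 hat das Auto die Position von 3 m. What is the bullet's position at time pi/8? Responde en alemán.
Wir müssen das Integral unserer Gleichung für den Snap s(t) = 768·cos(4·t) 4-mal finden. Durch Integration von dem Snap und Verwendung der Anfangsbedingung j(0) = 0, erhalten wir j(t) = 192·sin(4·t). Durch Integration von dem Ruck und Verwendung der Anfangsbedingung a(0) = -48, erhalten wir a(t) = -48·cos(4·t). Die Stammfunktion von der Beschleunigung, mit v(0) = 0, ergibt die Geschwindigkeit: v(t) = -12·sin(4·t). Durch Integration von der Geschwindigkeit und Verwendung der Anfangsbedingung x(0) = 4, erhalten wir x(t) = 3·cos(4·t) + 1. Wir haben die Position x(t) = 3·cos(4·t) + 1. Durch Einsetzen von t = pi/8: x(pi/8) = 1.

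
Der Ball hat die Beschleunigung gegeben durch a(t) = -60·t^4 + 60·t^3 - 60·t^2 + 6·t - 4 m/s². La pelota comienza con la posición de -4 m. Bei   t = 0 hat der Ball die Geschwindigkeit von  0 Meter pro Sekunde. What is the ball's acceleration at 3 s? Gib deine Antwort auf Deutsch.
Mit a(t) = -60·t^4 + 60·t^3 - 60·t^2 + 6·t - 4 und Einsetzen von t = 3, finden wir a = -3766.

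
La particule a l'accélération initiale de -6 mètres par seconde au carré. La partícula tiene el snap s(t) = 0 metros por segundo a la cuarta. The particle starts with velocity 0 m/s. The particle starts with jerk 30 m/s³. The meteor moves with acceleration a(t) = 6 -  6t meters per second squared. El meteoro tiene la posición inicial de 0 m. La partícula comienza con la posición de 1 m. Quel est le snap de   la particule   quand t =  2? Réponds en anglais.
We have snap s(t) = 0. Substituting t = 2: s(2) = 0.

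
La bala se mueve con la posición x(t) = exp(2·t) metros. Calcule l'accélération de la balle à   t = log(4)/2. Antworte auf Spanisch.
Partiendo de la posición x(t) = exp(2·t), tomamos 2 derivadas. Tomando d/dt de x(t), encontramos v(t) = 2·exp(2·t). La derivada de la velocidad da la aceleración: a(t) = 4·exp(2·t). Usando a(t) = 4·exp(2·t) y sustituyendo t = log(4)/2, encontramos a = 16.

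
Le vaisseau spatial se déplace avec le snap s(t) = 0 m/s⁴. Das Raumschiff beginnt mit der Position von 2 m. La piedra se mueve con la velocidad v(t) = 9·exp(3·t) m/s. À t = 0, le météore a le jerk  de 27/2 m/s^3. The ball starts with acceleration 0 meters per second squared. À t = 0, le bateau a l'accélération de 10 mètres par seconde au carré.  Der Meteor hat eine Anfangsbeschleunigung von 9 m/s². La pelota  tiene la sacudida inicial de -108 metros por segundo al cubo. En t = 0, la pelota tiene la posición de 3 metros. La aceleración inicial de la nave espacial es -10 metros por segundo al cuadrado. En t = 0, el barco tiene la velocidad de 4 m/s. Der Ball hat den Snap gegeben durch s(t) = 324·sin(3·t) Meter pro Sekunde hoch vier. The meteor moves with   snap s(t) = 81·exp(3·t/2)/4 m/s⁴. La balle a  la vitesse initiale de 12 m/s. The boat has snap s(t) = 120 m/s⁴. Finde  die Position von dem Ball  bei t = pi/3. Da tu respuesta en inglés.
To find the answer, we compute 4 antiderivatives of s(t) = 324·sin(3·t). Taking ∫s(t)dt and applying j(0) = -108, we find j(t) = -108·cos(3·t). Integrating jerk and using the initial condition a(0) = 0, we get a(t) = -36·sin(3·t). Taking ∫a(t)dt and applying v(0) = 12, we find v(t) = 12·cos(3·t). Taking ∫v(t)dt and applying x(0) = 3, we find x(t) = 4·sin(3·t) + 3. From the given position equation x(t) = 4·sin(3·t) + 3, we substitute t = pi/3 to get x = 3.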